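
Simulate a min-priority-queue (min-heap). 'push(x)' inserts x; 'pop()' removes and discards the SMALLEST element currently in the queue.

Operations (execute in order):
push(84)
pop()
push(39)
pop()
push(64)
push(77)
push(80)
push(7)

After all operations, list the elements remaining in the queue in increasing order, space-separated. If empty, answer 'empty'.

push(84): heap contents = [84]
pop() → 84: heap contents = []
push(39): heap contents = [39]
pop() → 39: heap contents = []
push(64): heap contents = [64]
push(77): heap contents = [64, 77]
push(80): heap contents = [64, 77, 80]
push(7): heap contents = [7, 64, 77, 80]

Answer: 7 64 77 80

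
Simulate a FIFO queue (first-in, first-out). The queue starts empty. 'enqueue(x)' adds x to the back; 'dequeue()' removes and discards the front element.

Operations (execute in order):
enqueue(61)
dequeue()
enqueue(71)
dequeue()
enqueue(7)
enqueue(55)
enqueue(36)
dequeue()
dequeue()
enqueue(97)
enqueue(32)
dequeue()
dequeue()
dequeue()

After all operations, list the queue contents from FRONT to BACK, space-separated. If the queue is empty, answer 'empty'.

Answer: empty

Derivation:
enqueue(61): [61]
dequeue(): []
enqueue(71): [71]
dequeue(): []
enqueue(7): [7]
enqueue(55): [7, 55]
enqueue(36): [7, 55, 36]
dequeue(): [55, 36]
dequeue(): [36]
enqueue(97): [36, 97]
enqueue(32): [36, 97, 32]
dequeue(): [97, 32]
dequeue(): [32]
dequeue(): []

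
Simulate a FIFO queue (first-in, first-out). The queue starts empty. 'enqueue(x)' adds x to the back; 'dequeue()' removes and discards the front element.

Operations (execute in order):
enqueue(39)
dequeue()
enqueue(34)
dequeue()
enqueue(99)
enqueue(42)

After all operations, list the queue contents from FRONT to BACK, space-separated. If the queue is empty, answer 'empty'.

Answer: 99 42

Derivation:
enqueue(39): [39]
dequeue(): []
enqueue(34): [34]
dequeue(): []
enqueue(99): [99]
enqueue(42): [99, 42]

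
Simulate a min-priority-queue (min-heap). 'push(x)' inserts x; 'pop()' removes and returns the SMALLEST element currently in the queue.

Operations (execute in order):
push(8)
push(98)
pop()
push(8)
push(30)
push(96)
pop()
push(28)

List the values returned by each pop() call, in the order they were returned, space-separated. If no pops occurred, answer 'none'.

Answer: 8 8

Derivation:
push(8): heap contents = [8]
push(98): heap contents = [8, 98]
pop() → 8: heap contents = [98]
push(8): heap contents = [8, 98]
push(30): heap contents = [8, 30, 98]
push(96): heap contents = [8, 30, 96, 98]
pop() → 8: heap contents = [30, 96, 98]
push(28): heap contents = [28, 30, 96, 98]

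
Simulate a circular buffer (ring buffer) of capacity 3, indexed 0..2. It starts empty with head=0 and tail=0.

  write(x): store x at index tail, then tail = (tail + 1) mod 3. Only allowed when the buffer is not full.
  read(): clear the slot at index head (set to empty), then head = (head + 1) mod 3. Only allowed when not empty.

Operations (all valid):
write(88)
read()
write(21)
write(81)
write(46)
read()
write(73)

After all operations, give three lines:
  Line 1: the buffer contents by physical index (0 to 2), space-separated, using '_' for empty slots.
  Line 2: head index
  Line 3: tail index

Answer: 46 73 81
2
2

Derivation:
write(88): buf=[88 _ _], head=0, tail=1, size=1
read(): buf=[_ _ _], head=1, tail=1, size=0
write(21): buf=[_ 21 _], head=1, tail=2, size=1
write(81): buf=[_ 21 81], head=1, tail=0, size=2
write(46): buf=[46 21 81], head=1, tail=1, size=3
read(): buf=[46 _ 81], head=2, tail=1, size=2
write(73): buf=[46 73 81], head=2, tail=2, size=3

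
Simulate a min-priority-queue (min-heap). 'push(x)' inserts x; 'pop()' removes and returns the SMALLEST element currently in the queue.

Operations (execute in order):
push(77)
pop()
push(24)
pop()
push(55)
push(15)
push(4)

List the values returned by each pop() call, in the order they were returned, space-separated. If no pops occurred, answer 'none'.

push(77): heap contents = [77]
pop() → 77: heap contents = []
push(24): heap contents = [24]
pop() → 24: heap contents = []
push(55): heap contents = [55]
push(15): heap contents = [15, 55]
push(4): heap contents = [4, 15, 55]

Answer: 77 24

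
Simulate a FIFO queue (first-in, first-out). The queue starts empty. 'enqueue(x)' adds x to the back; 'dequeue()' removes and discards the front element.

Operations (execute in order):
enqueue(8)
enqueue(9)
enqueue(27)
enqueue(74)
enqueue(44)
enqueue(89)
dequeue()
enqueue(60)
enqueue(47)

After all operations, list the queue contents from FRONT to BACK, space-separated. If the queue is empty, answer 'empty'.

Answer: 9 27 74 44 89 60 47

Derivation:
enqueue(8): [8]
enqueue(9): [8, 9]
enqueue(27): [8, 9, 27]
enqueue(74): [8, 9, 27, 74]
enqueue(44): [8, 9, 27, 74, 44]
enqueue(89): [8, 9, 27, 74, 44, 89]
dequeue(): [9, 27, 74, 44, 89]
enqueue(60): [9, 27, 74, 44, 89, 60]
enqueue(47): [9, 27, 74, 44, 89, 60, 47]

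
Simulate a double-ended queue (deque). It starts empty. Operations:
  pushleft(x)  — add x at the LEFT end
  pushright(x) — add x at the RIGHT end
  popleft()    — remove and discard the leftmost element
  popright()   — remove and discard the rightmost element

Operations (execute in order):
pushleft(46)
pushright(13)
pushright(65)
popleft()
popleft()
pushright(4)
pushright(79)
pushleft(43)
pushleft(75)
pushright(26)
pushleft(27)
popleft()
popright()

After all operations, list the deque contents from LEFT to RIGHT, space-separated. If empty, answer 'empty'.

pushleft(46): [46]
pushright(13): [46, 13]
pushright(65): [46, 13, 65]
popleft(): [13, 65]
popleft(): [65]
pushright(4): [65, 4]
pushright(79): [65, 4, 79]
pushleft(43): [43, 65, 4, 79]
pushleft(75): [75, 43, 65, 4, 79]
pushright(26): [75, 43, 65, 4, 79, 26]
pushleft(27): [27, 75, 43, 65, 4, 79, 26]
popleft(): [75, 43, 65, 4, 79, 26]
popright(): [75, 43, 65, 4, 79]

Answer: 75 43 65 4 79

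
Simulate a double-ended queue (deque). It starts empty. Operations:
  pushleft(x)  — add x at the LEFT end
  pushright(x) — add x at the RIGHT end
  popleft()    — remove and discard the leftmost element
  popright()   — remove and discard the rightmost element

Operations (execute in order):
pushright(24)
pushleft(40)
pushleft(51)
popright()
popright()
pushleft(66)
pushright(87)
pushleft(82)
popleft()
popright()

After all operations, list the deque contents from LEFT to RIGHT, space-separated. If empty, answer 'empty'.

pushright(24): [24]
pushleft(40): [40, 24]
pushleft(51): [51, 40, 24]
popright(): [51, 40]
popright(): [51]
pushleft(66): [66, 51]
pushright(87): [66, 51, 87]
pushleft(82): [82, 66, 51, 87]
popleft(): [66, 51, 87]
popright(): [66, 51]

Answer: 66 51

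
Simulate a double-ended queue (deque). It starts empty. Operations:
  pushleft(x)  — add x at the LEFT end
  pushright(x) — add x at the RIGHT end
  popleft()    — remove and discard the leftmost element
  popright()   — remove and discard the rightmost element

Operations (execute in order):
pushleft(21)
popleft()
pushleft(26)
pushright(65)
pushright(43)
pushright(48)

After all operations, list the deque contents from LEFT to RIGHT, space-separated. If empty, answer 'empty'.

pushleft(21): [21]
popleft(): []
pushleft(26): [26]
pushright(65): [26, 65]
pushright(43): [26, 65, 43]
pushright(48): [26, 65, 43, 48]

Answer: 26 65 43 48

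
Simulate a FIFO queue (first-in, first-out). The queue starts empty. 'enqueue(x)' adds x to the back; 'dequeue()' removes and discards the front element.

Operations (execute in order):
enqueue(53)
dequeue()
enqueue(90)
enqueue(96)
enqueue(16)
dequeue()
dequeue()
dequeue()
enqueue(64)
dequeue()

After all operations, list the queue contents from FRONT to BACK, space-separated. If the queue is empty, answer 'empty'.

Answer: empty

Derivation:
enqueue(53): [53]
dequeue(): []
enqueue(90): [90]
enqueue(96): [90, 96]
enqueue(16): [90, 96, 16]
dequeue(): [96, 16]
dequeue(): [16]
dequeue(): []
enqueue(64): [64]
dequeue(): []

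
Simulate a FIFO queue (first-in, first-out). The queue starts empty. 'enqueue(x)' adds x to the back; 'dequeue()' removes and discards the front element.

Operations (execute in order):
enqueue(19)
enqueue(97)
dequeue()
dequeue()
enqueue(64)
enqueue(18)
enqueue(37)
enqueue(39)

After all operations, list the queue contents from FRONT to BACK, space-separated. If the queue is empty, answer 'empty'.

enqueue(19): [19]
enqueue(97): [19, 97]
dequeue(): [97]
dequeue(): []
enqueue(64): [64]
enqueue(18): [64, 18]
enqueue(37): [64, 18, 37]
enqueue(39): [64, 18, 37, 39]

Answer: 64 18 37 39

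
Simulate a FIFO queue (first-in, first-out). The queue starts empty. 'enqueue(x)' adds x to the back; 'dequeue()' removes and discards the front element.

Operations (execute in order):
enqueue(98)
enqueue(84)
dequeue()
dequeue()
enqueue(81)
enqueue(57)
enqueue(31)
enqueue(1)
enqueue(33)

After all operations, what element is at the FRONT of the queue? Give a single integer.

Answer: 81

Derivation:
enqueue(98): queue = [98]
enqueue(84): queue = [98, 84]
dequeue(): queue = [84]
dequeue(): queue = []
enqueue(81): queue = [81]
enqueue(57): queue = [81, 57]
enqueue(31): queue = [81, 57, 31]
enqueue(1): queue = [81, 57, 31, 1]
enqueue(33): queue = [81, 57, 31, 1, 33]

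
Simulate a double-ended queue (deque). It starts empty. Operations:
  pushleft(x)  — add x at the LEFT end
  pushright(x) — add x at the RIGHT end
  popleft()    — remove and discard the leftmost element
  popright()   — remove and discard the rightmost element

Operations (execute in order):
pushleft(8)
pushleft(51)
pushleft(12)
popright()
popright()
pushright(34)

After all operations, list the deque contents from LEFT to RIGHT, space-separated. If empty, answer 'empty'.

pushleft(8): [8]
pushleft(51): [51, 8]
pushleft(12): [12, 51, 8]
popright(): [12, 51]
popright(): [12]
pushright(34): [12, 34]

Answer: 12 34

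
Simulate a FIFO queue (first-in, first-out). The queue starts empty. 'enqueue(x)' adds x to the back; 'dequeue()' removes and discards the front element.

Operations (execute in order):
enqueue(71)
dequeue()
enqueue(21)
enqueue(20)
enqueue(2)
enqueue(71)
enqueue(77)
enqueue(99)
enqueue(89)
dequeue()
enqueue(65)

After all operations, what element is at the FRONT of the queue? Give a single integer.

enqueue(71): queue = [71]
dequeue(): queue = []
enqueue(21): queue = [21]
enqueue(20): queue = [21, 20]
enqueue(2): queue = [21, 20, 2]
enqueue(71): queue = [21, 20, 2, 71]
enqueue(77): queue = [21, 20, 2, 71, 77]
enqueue(99): queue = [21, 20, 2, 71, 77, 99]
enqueue(89): queue = [21, 20, 2, 71, 77, 99, 89]
dequeue(): queue = [20, 2, 71, 77, 99, 89]
enqueue(65): queue = [20, 2, 71, 77, 99, 89, 65]

Answer: 20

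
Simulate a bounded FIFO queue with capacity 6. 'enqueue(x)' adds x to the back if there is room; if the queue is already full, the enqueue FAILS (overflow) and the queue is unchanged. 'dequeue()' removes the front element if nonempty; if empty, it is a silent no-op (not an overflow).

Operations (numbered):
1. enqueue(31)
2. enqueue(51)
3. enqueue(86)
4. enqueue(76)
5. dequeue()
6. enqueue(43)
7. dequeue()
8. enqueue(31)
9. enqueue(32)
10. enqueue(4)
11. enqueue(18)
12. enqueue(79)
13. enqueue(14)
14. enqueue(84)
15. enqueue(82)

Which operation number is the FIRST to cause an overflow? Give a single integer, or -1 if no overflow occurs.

1. enqueue(31): size=1
2. enqueue(51): size=2
3. enqueue(86): size=3
4. enqueue(76): size=4
5. dequeue(): size=3
6. enqueue(43): size=4
7. dequeue(): size=3
8. enqueue(31): size=4
9. enqueue(32): size=5
10. enqueue(4): size=6
11. enqueue(18): size=6=cap → OVERFLOW (fail)
12. enqueue(79): size=6=cap → OVERFLOW (fail)
13. enqueue(14): size=6=cap → OVERFLOW (fail)
14. enqueue(84): size=6=cap → OVERFLOW (fail)
15. enqueue(82): size=6=cap → OVERFLOW (fail)

Answer: 11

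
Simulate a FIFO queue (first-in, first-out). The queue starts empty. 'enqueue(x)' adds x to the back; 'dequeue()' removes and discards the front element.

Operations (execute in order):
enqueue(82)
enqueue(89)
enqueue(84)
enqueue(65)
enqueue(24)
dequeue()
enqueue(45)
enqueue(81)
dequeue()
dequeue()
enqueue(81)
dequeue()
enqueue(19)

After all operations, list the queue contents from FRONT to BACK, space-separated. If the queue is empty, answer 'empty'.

Answer: 24 45 81 81 19

Derivation:
enqueue(82): [82]
enqueue(89): [82, 89]
enqueue(84): [82, 89, 84]
enqueue(65): [82, 89, 84, 65]
enqueue(24): [82, 89, 84, 65, 24]
dequeue(): [89, 84, 65, 24]
enqueue(45): [89, 84, 65, 24, 45]
enqueue(81): [89, 84, 65, 24, 45, 81]
dequeue(): [84, 65, 24, 45, 81]
dequeue(): [65, 24, 45, 81]
enqueue(81): [65, 24, 45, 81, 81]
dequeue(): [24, 45, 81, 81]
enqueue(19): [24, 45, 81, 81, 19]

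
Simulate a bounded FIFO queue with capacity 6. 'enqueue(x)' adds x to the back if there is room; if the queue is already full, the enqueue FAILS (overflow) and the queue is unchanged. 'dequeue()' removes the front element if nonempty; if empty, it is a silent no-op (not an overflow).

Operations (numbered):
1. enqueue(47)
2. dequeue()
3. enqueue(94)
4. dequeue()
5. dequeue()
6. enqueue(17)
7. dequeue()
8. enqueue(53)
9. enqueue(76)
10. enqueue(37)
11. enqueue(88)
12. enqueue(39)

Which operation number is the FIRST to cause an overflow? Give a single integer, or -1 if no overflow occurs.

1. enqueue(47): size=1
2. dequeue(): size=0
3. enqueue(94): size=1
4. dequeue(): size=0
5. dequeue(): empty, no-op, size=0
6. enqueue(17): size=1
7. dequeue(): size=0
8. enqueue(53): size=1
9. enqueue(76): size=2
10. enqueue(37): size=3
11. enqueue(88): size=4
12. enqueue(39): size=5

Answer: -1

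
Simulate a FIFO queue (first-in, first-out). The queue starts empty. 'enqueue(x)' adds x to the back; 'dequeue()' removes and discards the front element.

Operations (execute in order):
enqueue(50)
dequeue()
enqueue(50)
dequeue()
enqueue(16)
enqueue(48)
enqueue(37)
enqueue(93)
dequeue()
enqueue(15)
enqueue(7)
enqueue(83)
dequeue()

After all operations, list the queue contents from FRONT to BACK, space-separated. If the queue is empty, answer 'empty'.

enqueue(50): [50]
dequeue(): []
enqueue(50): [50]
dequeue(): []
enqueue(16): [16]
enqueue(48): [16, 48]
enqueue(37): [16, 48, 37]
enqueue(93): [16, 48, 37, 93]
dequeue(): [48, 37, 93]
enqueue(15): [48, 37, 93, 15]
enqueue(7): [48, 37, 93, 15, 7]
enqueue(83): [48, 37, 93, 15, 7, 83]
dequeue(): [37, 93, 15, 7, 83]

Answer: 37 93 15 7 83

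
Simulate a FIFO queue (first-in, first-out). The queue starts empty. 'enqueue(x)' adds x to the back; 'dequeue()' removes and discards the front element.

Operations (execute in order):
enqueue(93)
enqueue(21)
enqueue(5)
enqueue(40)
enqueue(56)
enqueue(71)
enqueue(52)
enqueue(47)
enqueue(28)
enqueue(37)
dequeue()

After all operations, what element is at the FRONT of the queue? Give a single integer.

enqueue(93): queue = [93]
enqueue(21): queue = [93, 21]
enqueue(5): queue = [93, 21, 5]
enqueue(40): queue = [93, 21, 5, 40]
enqueue(56): queue = [93, 21, 5, 40, 56]
enqueue(71): queue = [93, 21, 5, 40, 56, 71]
enqueue(52): queue = [93, 21, 5, 40, 56, 71, 52]
enqueue(47): queue = [93, 21, 5, 40, 56, 71, 52, 47]
enqueue(28): queue = [93, 21, 5, 40, 56, 71, 52, 47, 28]
enqueue(37): queue = [93, 21, 5, 40, 56, 71, 52, 47, 28, 37]
dequeue(): queue = [21, 5, 40, 56, 71, 52, 47, 28, 37]

Answer: 21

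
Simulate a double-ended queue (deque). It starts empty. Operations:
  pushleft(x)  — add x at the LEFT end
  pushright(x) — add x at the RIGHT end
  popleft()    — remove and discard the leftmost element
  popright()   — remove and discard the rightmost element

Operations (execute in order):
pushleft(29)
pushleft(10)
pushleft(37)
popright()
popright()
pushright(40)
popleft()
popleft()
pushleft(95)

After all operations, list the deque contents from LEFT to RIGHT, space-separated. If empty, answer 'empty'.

Answer: 95

Derivation:
pushleft(29): [29]
pushleft(10): [10, 29]
pushleft(37): [37, 10, 29]
popright(): [37, 10]
popright(): [37]
pushright(40): [37, 40]
popleft(): [40]
popleft(): []
pushleft(95): [95]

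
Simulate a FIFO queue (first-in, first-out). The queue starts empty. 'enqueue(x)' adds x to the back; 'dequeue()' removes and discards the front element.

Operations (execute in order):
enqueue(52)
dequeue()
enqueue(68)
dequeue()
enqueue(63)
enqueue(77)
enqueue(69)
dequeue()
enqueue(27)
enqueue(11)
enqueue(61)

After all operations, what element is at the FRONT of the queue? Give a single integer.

Answer: 77

Derivation:
enqueue(52): queue = [52]
dequeue(): queue = []
enqueue(68): queue = [68]
dequeue(): queue = []
enqueue(63): queue = [63]
enqueue(77): queue = [63, 77]
enqueue(69): queue = [63, 77, 69]
dequeue(): queue = [77, 69]
enqueue(27): queue = [77, 69, 27]
enqueue(11): queue = [77, 69, 27, 11]
enqueue(61): queue = [77, 69, 27, 11, 61]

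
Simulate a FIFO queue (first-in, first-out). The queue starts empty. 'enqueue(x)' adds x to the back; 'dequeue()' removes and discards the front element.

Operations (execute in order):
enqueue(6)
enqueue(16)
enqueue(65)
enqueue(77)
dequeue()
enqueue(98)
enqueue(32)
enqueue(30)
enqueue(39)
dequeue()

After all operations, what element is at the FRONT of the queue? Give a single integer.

enqueue(6): queue = [6]
enqueue(16): queue = [6, 16]
enqueue(65): queue = [6, 16, 65]
enqueue(77): queue = [6, 16, 65, 77]
dequeue(): queue = [16, 65, 77]
enqueue(98): queue = [16, 65, 77, 98]
enqueue(32): queue = [16, 65, 77, 98, 32]
enqueue(30): queue = [16, 65, 77, 98, 32, 30]
enqueue(39): queue = [16, 65, 77, 98, 32, 30, 39]
dequeue(): queue = [65, 77, 98, 32, 30, 39]

Answer: 65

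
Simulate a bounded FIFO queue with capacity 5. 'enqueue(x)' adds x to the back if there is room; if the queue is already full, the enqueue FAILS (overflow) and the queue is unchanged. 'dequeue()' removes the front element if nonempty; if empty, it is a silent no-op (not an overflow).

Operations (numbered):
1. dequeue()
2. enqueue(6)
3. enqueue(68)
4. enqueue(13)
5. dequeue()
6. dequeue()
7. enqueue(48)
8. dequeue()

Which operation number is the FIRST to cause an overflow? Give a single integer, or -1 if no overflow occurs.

Answer: -1

Derivation:
1. dequeue(): empty, no-op, size=0
2. enqueue(6): size=1
3. enqueue(68): size=2
4. enqueue(13): size=3
5. dequeue(): size=2
6. dequeue(): size=1
7. enqueue(48): size=2
8. dequeue(): size=1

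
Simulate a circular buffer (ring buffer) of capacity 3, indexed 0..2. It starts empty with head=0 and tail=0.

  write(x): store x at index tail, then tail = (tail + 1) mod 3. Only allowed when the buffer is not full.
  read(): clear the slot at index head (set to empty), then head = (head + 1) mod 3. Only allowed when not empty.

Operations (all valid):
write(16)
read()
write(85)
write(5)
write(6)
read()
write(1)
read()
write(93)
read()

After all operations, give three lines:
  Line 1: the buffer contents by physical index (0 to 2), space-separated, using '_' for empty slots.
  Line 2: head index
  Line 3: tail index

write(16): buf=[16 _ _], head=0, tail=1, size=1
read(): buf=[_ _ _], head=1, tail=1, size=0
write(85): buf=[_ 85 _], head=1, tail=2, size=1
write(5): buf=[_ 85 5], head=1, tail=0, size=2
write(6): buf=[6 85 5], head=1, tail=1, size=3
read(): buf=[6 _ 5], head=2, tail=1, size=2
write(1): buf=[6 1 5], head=2, tail=2, size=3
read(): buf=[6 1 _], head=0, tail=2, size=2
write(93): buf=[6 1 93], head=0, tail=0, size=3
read(): buf=[_ 1 93], head=1, tail=0, size=2

Answer: _ 1 93
1
0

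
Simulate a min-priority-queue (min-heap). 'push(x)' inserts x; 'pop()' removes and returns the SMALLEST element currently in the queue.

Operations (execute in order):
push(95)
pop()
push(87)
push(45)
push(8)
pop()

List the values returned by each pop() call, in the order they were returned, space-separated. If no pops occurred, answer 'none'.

Answer: 95 8

Derivation:
push(95): heap contents = [95]
pop() → 95: heap contents = []
push(87): heap contents = [87]
push(45): heap contents = [45, 87]
push(8): heap contents = [8, 45, 87]
pop() → 8: heap contents = [45, 87]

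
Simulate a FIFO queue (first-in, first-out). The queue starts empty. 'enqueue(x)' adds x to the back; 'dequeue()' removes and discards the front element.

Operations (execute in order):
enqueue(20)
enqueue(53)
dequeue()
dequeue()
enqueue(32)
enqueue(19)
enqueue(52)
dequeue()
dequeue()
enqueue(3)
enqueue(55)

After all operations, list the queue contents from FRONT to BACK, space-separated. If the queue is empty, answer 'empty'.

Answer: 52 3 55

Derivation:
enqueue(20): [20]
enqueue(53): [20, 53]
dequeue(): [53]
dequeue(): []
enqueue(32): [32]
enqueue(19): [32, 19]
enqueue(52): [32, 19, 52]
dequeue(): [19, 52]
dequeue(): [52]
enqueue(3): [52, 3]
enqueue(55): [52, 3, 55]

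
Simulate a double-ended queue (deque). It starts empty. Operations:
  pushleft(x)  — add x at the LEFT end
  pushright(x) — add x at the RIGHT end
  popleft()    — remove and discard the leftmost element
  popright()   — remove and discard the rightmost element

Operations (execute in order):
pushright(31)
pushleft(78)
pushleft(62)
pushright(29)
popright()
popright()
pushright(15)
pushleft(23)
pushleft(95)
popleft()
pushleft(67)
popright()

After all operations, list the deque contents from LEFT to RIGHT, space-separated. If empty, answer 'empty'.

Answer: 67 23 62 78

Derivation:
pushright(31): [31]
pushleft(78): [78, 31]
pushleft(62): [62, 78, 31]
pushright(29): [62, 78, 31, 29]
popright(): [62, 78, 31]
popright(): [62, 78]
pushright(15): [62, 78, 15]
pushleft(23): [23, 62, 78, 15]
pushleft(95): [95, 23, 62, 78, 15]
popleft(): [23, 62, 78, 15]
pushleft(67): [67, 23, 62, 78, 15]
popright(): [67, 23, 62, 78]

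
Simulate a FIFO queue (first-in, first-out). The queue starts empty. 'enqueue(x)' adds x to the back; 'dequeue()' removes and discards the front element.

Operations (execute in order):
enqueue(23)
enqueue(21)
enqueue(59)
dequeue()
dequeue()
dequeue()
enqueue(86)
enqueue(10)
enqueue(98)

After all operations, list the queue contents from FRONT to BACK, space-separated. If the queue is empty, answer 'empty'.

enqueue(23): [23]
enqueue(21): [23, 21]
enqueue(59): [23, 21, 59]
dequeue(): [21, 59]
dequeue(): [59]
dequeue(): []
enqueue(86): [86]
enqueue(10): [86, 10]
enqueue(98): [86, 10, 98]

Answer: 86 10 98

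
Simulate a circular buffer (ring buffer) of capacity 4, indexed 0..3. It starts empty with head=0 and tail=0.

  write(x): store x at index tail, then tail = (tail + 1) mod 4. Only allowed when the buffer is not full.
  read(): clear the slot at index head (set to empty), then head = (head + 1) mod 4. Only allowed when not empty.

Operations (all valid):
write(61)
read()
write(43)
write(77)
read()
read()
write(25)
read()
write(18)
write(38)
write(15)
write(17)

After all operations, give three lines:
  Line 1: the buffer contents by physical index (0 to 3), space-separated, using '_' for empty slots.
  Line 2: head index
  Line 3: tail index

Answer: 18 38 15 17
0
0

Derivation:
write(61): buf=[61 _ _ _], head=0, tail=1, size=1
read(): buf=[_ _ _ _], head=1, tail=1, size=0
write(43): buf=[_ 43 _ _], head=1, tail=2, size=1
write(77): buf=[_ 43 77 _], head=1, tail=3, size=2
read(): buf=[_ _ 77 _], head=2, tail=3, size=1
read(): buf=[_ _ _ _], head=3, tail=3, size=0
write(25): buf=[_ _ _ 25], head=3, tail=0, size=1
read(): buf=[_ _ _ _], head=0, tail=0, size=0
write(18): buf=[18 _ _ _], head=0, tail=1, size=1
write(38): buf=[18 38 _ _], head=0, tail=2, size=2
write(15): buf=[18 38 15 _], head=0, tail=3, size=3
write(17): buf=[18 38 15 17], head=0, tail=0, size=4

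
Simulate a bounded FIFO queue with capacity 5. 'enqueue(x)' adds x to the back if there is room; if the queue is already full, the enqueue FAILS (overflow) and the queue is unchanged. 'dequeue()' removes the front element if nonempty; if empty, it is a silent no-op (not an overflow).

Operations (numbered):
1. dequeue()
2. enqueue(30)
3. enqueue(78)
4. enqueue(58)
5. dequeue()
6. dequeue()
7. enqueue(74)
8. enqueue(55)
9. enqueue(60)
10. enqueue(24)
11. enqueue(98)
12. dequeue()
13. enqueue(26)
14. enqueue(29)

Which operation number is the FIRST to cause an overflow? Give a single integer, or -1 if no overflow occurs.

Answer: 11

Derivation:
1. dequeue(): empty, no-op, size=0
2. enqueue(30): size=1
3. enqueue(78): size=2
4. enqueue(58): size=3
5. dequeue(): size=2
6. dequeue(): size=1
7. enqueue(74): size=2
8. enqueue(55): size=3
9. enqueue(60): size=4
10. enqueue(24): size=5
11. enqueue(98): size=5=cap → OVERFLOW (fail)
12. dequeue(): size=4
13. enqueue(26): size=5
14. enqueue(29): size=5=cap → OVERFLOW (fail)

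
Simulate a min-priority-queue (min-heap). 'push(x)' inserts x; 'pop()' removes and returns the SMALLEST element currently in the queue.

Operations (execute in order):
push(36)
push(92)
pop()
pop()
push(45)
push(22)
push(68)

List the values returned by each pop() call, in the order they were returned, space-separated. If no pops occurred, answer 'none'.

Answer: 36 92

Derivation:
push(36): heap contents = [36]
push(92): heap contents = [36, 92]
pop() → 36: heap contents = [92]
pop() → 92: heap contents = []
push(45): heap contents = [45]
push(22): heap contents = [22, 45]
push(68): heap contents = [22, 45, 68]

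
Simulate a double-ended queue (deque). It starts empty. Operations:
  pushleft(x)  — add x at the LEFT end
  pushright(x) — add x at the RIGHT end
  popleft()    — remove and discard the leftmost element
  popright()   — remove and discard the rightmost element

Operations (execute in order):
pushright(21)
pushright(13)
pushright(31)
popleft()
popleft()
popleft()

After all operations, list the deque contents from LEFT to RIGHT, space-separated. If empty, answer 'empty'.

Answer: empty

Derivation:
pushright(21): [21]
pushright(13): [21, 13]
pushright(31): [21, 13, 31]
popleft(): [13, 31]
popleft(): [31]
popleft(): []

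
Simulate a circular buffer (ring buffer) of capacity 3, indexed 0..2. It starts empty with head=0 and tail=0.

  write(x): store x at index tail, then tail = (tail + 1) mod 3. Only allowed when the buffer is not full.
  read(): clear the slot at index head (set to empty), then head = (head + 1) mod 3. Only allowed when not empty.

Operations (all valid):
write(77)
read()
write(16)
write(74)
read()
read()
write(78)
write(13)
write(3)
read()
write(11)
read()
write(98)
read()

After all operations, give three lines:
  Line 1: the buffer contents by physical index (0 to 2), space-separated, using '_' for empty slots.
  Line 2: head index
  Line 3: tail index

Answer: 11 98 _
0
2

Derivation:
write(77): buf=[77 _ _], head=0, tail=1, size=1
read(): buf=[_ _ _], head=1, tail=1, size=0
write(16): buf=[_ 16 _], head=1, tail=2, size=1
write(74): buf=[_ 16 74], head=1, tail=0, size=2
read(): buf=[_ _ 74], head=2, tail=0, size=1
read(): buf=[_ _ _], head=0, tail=0, size=0
write(78): buf=[78 _ _], head=0, tail=1, size=1
write(13): buf=[78 13 _], head=0, tail=2, size=2
write(3): buf=[78 13 3], head=0, tail=0, size=3
read(): buf=[_ 13 3], head=1, tail=0, size=2
write(11): buf=[11 13 3], head=1, tail=1, size=3
read(): buf=[11 _ 3], head=2, tail=1, size=2
write(98): buf=[11 98 3], head=2, tail=2, size=3
read(): buf=[11 98 _], head=0, tail=2, size=2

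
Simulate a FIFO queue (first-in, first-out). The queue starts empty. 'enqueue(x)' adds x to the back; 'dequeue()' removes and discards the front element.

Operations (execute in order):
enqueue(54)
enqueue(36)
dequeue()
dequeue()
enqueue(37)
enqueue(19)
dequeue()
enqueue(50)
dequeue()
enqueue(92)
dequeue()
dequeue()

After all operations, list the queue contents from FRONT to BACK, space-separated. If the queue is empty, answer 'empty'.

enqueue(54): [54]
enqueue(36): [54, 36]
dequeue(): [36]
dequeue(): []
enqueue(37): [37]
enqueue(19): [37, 19]
dequeue(): [19]
enqueue(50): [19, 50]
dequeue(): [50]
enqueue(92): [50, 92]
dequeue(): [92]
dequeue(): []

Answer: empty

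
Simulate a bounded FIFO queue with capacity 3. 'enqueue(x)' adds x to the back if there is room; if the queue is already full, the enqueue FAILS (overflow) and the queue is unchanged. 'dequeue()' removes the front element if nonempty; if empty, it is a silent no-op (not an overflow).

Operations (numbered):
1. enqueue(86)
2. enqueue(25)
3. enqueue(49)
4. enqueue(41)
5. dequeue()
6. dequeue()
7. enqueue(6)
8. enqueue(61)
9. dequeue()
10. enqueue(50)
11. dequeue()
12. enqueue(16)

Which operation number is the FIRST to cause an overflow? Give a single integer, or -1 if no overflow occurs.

1. enqueue(86): size=1
2. enqueue(25): size=2
3. enqueue(49): size=3
4. enqueue(41): size=3=cap → OVERFLOW (fail)
5. dequeue(): size=2
6. dequeue(): size=1
7. enqueue(6): size=2
8. enqueue(61): size=3
9. dequeue(): size=2
10. enqueue(50): size=3
11. dequeue(): size=2
12. enqueue(16): size=3

Answer: 4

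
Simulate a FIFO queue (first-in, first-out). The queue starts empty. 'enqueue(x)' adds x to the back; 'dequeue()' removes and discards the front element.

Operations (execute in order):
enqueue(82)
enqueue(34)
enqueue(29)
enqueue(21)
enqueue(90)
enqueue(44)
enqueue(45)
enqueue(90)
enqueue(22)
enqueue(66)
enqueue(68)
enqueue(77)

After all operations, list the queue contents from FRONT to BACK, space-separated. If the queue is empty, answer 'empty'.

enqueue(82): [82]
enqueue(34): [82, 34]
enqueue(29): [82, 34, 29]
enqueue(21): [82, 34, 29, 21]
enqueue(90): [82, 34, 29, 21, 90]
enqueue(44): [82, 34, 29, 21, 90, 44]
enqueue(45): [82, 34, 29, 21, 90, 44, 45]
enqueue(90): [82, 34, 29, 21, 90, 44, 45, 90]
enqueue(22): [82, 34, 29, 21, 90, 44, 45, 90, 22]
enqueue(66): [82, 34, 29, 21, 90, 44, 45, 90, 22, 66]
enqueue(68): [82, 34, 29, 21, 90, 44, 45, 90, 22, 66, 68]
enqueue(77): [82, 34, 29, 21, 90, 44, 45, 90, 22, 66, 68, 77]

Answer: 82 34 29 21 90 44 45 90 22 66 68 77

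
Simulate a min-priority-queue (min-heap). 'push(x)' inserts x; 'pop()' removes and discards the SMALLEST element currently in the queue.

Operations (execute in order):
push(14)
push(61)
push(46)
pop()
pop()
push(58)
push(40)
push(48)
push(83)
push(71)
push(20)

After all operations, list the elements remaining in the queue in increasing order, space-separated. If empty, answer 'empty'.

push(14): heap contents = [14]
push(61): heap contents = [14, 61]
push(46): heap contents = [14, 46, 61]
pop() → 14: heap contents = [46, 61]
pop() → 46: heap contents = [61]
push(58): heap contents = [58, 61]
push(40): heap contents = [40, 58, 61]
push(48): heap contents = [40, 48, 58, 61]
push(83): heap contents = [40, 48, 58, 61, 83]
push(71): heap contents = [40, 48, 58, 61, 71, 83]
push(20): heap contents = [20, 40, 48, 58, 61, 71, 83]

Answer: 20 40 48 58 61 71 83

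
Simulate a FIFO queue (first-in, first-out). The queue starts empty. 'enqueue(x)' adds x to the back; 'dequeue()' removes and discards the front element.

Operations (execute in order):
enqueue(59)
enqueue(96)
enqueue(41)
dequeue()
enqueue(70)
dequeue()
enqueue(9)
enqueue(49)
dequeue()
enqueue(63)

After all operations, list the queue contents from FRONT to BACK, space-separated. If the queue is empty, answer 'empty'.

enqueue(59): [59]
enqueue(96): [59, 96]
enqueue(41): [59, 96, 41]
dequeue(): [96, 41]
enqueue(70): [96, 41, 70]
dequeue(): [41, 70]
enqueue(9): [41, 70, 9]
enqueue(49): [41, 70, 9, 49]
dequeue(): [70, 9, 49]
enqueue(63): [70, 9, 49, 63]

Answer: 70 9 49 63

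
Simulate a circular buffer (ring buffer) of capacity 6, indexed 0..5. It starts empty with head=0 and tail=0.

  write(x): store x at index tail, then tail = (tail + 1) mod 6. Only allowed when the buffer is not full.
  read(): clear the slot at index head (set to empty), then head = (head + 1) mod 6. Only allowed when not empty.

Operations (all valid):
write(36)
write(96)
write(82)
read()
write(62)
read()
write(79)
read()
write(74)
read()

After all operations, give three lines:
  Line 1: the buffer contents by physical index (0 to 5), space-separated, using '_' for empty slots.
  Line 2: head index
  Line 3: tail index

Answer: _ _ _ _ 79 74
4
0

Derivation:
write(36): buf=[36 _ _ _ _ _], head=0, tail=1, size=1
write(96): buf=[36 96 _ _ _ _], head=0, tail=2, size=2
write(82): buf=[36 96 82 _ _ _], head=0, tail=3, size=3
read(): buf=[_ 96 82 _ _ _], head=1, tail=3, size=2
write(62): buf=[_ 96 82 62 _ _], head=1, tail=4, size=3
read(): buf=[_ _ 82 62 _ _], head=2, tail=4, size=2
write(79): buf=[_ _ 82 62 79 _], head=2, tail=5, size=3
read(): buf=[_ _ _ 62 79 _], head=3, tail=5, size=2
write(74): buf=[_ _ _ 62 79 74], head=3, tail=0, size=3
read(): buf=[_ _ _ _ 79 74], head=4, tail=0, size=2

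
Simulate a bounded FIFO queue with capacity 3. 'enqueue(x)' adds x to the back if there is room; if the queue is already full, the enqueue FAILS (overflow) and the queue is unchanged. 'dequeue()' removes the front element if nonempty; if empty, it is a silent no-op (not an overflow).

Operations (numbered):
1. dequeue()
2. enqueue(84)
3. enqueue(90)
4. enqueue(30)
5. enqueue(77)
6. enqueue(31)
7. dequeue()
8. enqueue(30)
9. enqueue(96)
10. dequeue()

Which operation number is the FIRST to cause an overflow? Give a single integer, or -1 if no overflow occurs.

1. dequeue(): empty, no-op, size=0
2. enqueue(84): size=1
3. enqueue(90): size=2
4. enqueue(30): size=3
5. enqueue(77): size=3=cap → OVERFLOW (fail)
6. enqueue(31): size=3=cap → OVERFLOW (fail)
7. dequeue(): size=2
8. enqueue(30): size=3
9. enqueue(96): size=3=cap → OVERFLOW (fail)
10. dequeue(): size=2

Answer: 5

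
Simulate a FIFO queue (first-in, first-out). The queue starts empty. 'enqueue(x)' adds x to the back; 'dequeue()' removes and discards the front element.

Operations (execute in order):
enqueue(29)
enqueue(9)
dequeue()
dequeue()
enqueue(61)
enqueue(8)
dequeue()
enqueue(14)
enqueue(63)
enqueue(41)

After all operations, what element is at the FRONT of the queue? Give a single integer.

enqueue(29): queue = [29]
enqueue(9): queue = [29, 9]
dequeue(): queue = [9]
dequeue(): queue = []
enqueue(61): queue = [61]
enqueue(8): queue = [61, 8]
dequeue(): queue = [8]
enqueue(14): queue = [8, 14]
enqueue(63): queue = [8, 14, 63]
enqueue(41): queue = [8, 14, 63, 41]

Answer: 8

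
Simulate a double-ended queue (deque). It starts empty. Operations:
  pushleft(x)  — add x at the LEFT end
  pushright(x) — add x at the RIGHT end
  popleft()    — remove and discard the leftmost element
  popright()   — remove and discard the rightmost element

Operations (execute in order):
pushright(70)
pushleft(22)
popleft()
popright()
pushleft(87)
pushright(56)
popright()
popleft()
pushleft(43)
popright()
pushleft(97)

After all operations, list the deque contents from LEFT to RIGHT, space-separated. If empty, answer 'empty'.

pushright(70): [70]
pushleft(22): [22, 70]
popleft(): [70]
popright(): []
pushleft(87): [87]
pushright(56): [87, 56]
popright(): [87]
popleft(): []
pushleft(43): [43]
popright(): []
pushleft(97): [97]

Answer: 97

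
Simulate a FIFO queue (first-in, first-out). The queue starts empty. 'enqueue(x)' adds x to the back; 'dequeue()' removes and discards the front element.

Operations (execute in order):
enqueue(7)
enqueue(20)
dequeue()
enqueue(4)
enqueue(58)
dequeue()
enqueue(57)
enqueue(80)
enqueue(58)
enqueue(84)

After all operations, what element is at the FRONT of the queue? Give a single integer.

enqueue(7): queue = [7]
enqueue(20): queue = [7, 20]
dequeue(): queue = [20]
enqueue(4): queue = [20, 4]
enqueue(58): queue = [20, 4, 58]
dequeue(): queue = [4, 58]
enqueue(57): queue = [4, 58, 57]
enqueue(80): queue = [4, 58, 57, 80]
enqueue(58): queue = [4, 58, 57, 80, 58]
enqueue(84): queue = [4, 58, 57, 80, 58, 84]

Answer: 4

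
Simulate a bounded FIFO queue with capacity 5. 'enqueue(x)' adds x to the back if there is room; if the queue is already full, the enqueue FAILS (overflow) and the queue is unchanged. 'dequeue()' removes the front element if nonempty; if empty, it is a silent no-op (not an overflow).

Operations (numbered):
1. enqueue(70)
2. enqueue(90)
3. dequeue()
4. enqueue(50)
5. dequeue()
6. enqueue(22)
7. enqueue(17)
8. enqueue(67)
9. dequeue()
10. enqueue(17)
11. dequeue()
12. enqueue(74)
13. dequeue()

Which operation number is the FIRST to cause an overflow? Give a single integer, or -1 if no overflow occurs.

Answer: -1

Derivation:
1. enqueue(70): size=1
2. enqueue(90): size=2
3. dequeue(): size=1
4. enqueue(50): size=2
5. dequeue(): size=1
6. enqueue(22): size=2
7. enqueue(17): size=3
8. enqueue(67): size=4
9. dequeue(): size=3
10. enqueue(17): size=4
11. dequeue(): size=3
12. enqueue(74): size=4
13. dequeue(): size=3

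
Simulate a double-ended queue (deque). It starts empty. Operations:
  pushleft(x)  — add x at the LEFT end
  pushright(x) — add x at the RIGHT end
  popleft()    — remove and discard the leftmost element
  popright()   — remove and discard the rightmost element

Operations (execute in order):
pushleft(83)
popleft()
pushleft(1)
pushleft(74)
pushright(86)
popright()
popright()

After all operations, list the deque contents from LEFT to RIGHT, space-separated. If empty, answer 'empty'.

Answer: 74

Derivation:
pushleft(83): [83]
popleft(): []
pushleft(1): [1]
pushleft(74): [74, 1]
pushright(86): [74, 1, 86]
popright(): [74, 1]
popright(): [74]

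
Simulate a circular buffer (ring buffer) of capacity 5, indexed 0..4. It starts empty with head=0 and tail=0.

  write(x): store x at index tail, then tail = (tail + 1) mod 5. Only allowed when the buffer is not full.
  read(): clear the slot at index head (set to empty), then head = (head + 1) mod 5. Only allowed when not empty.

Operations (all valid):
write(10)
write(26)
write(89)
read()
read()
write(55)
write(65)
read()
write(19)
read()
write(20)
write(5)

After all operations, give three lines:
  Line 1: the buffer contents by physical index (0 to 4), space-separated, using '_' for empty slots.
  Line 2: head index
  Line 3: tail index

Answer: 19 20 5 _ 65
4
3

Derivation:
write(10): buf=[10 _ _ _ _], head=0, tail=1, size=1
write(26): buf=[10 26 _ _ _], head=0, tail=2, size=2
write(89): buf=[10 26 89 _ _], head=0, tail=3, size=3
read(): buf=[_ 26 89 _ _], head=1, tail=3, size=2
read(): buf=[_ _ 89 _ _], head=2, tail=3, size=1
write(55): buf=[_ _ 89 55 _], head=2, tail=4, size=2
write(65): buf=[_ _ 89 55 65], head=2, tail=0, size=3
read(): buf=[_ _ _ 55 65], head=3, tail=0, size=2
write(19): buf=[19 _ _ 55 65], head=3, tail=1, size=3
read(): buf=[19 _ _ _ 65], head=4, tail=1, size=2
write(20): buf=[19 20 _ _ 65], head=4, tail=2, size=3
write(5): buf=[19 20 5 _ 65], head=4, tail=3, size=4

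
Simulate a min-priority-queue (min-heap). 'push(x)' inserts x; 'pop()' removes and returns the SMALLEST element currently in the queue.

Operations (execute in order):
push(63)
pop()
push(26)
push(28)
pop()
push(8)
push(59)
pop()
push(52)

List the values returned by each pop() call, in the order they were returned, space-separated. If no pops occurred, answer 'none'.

push(63): heap contents = [63]
pop() → 63: heap contents = []
push(26): heap contents = [26]
push(28): heap contents = [26, 28]
pop() → 26: heap contents = [28]
push(8): heap contents = [8, 28]
push(59): heap contents = [8, 28, 59]
pop() → 8: heap contents = [28, 59]
push(52): heap contents = [28, 52, 59]

Answer: 63 26 8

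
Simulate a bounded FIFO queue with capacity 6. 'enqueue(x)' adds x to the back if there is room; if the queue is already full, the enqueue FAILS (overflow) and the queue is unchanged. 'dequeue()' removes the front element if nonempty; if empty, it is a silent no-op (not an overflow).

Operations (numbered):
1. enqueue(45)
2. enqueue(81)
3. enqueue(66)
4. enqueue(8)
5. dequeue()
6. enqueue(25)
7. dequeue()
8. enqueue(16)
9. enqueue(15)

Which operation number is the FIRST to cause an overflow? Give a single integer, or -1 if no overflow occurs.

Answer: -1

Derivation:
1. enqueue(45): size=1
2. enqueue(81): size=2
3. enqueue(66): size=3
4. enqueue(8): size=4
5. dequeue(): size=3
6. enqueue(25): size=4
7. dequeue(): size=3
8. enqueue(16): size=4
9. enqueue(15): size=5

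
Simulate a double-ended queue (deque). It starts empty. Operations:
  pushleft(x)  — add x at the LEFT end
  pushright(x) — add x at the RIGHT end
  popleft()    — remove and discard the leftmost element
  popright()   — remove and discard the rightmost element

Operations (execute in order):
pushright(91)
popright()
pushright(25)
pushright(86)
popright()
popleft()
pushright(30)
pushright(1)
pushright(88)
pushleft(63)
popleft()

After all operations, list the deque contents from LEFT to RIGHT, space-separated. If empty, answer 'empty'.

Answer: 30 1 88

Derivation:
pushright(91): [91]
popright(): []
pushright(25): [25]
pushright(86): [25, 86]
popright(): [25]
popleft(): []
pushright(30): [30]
pushright(1): [30, 1]
pushright(88): [30, 1, 88]
pushleft(63): [63, 30, 1, 88]
popleft(): [30, 1, 88]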